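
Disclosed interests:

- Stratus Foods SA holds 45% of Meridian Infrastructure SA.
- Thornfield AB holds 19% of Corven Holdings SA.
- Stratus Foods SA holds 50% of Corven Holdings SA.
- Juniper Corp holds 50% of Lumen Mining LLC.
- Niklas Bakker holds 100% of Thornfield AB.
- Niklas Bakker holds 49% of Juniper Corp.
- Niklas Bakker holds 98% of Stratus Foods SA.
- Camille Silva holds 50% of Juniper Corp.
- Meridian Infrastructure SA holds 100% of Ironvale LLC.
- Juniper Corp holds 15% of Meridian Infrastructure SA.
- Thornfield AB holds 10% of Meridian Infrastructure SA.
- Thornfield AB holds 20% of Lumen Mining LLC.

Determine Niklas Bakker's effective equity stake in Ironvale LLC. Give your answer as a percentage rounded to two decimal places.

Niklas reaches Ironvale along 3 paths.
Via Thornfield → Meridian: 100% × 10% × 100% = 10%.
Via Stratus → Meridian: 98% × 45% × 100% = 44.1%.
Via Juniper → Meridian: 49% × 15% × 100% = 7.35%.
Total: 10% + 44.1% + 7.35% = 61.45%.

61.45%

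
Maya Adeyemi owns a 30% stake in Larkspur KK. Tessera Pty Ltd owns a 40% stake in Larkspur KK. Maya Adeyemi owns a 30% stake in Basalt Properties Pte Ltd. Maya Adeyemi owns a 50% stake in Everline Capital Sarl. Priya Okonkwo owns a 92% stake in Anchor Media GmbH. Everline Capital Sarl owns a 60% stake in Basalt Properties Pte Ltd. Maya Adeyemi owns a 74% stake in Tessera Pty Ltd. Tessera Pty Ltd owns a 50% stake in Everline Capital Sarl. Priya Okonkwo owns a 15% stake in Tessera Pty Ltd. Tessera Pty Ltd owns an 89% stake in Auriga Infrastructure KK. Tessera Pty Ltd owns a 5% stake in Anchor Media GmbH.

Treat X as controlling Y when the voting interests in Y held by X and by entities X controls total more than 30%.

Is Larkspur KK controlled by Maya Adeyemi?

Maya holds 74% of Tessera, so Maya controls Tessera.
Maya and Tessera together hold 30% + 40% = 70% of Larkspur, so Maya controls Larkspur.

Yes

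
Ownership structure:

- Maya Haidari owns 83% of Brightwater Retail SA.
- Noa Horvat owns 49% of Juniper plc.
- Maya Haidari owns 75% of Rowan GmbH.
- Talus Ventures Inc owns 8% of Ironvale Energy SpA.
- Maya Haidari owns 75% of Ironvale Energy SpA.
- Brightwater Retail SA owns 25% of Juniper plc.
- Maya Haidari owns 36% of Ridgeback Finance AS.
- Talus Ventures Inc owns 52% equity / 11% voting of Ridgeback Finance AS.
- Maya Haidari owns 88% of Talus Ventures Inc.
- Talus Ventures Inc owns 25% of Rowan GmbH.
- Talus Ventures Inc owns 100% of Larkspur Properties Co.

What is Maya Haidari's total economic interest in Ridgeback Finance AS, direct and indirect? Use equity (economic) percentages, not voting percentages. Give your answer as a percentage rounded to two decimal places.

81.76%

Maya reaches Ridgeback along 2 paths.
Via Talus: 88% × 52% = 45.76%.
Direct stake: 36% = 36%.
Total: 45.76% + 36% = 81.76%.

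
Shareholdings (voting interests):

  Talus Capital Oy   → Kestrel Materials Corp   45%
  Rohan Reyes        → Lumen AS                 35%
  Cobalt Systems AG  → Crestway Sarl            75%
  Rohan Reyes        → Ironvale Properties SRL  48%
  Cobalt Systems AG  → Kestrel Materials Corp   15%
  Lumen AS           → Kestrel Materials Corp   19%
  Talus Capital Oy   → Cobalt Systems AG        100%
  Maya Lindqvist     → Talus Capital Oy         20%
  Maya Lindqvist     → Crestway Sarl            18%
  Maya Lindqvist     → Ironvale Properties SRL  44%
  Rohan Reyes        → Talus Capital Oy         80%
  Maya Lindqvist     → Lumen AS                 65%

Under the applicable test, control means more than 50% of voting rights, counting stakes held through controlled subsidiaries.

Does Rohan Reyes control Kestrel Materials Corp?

Rohan holds 80% of Talus, so Rohan controls Talus.
Talus holds 100% of Cobalt, so Rohan controls Cobalt.
Cobalt and Talus together hold 15% + 45% = 60% of Kestrel, so Rohan controls Kestrel.

Yes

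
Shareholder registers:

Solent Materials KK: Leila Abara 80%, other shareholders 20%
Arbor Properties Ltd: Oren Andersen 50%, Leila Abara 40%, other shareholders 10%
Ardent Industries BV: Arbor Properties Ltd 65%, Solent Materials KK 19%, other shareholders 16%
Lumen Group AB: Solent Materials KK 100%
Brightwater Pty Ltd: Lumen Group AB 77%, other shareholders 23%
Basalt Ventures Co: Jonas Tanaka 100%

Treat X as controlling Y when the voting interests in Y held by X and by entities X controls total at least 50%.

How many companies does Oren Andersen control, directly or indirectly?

2

Oren holds 50% of Arbor, so Oren controls Arbor.
Arbor holds 65% of Ardent, so Oren controls Ardent.
No other company's threshold is met.
Oren controls 2 companies.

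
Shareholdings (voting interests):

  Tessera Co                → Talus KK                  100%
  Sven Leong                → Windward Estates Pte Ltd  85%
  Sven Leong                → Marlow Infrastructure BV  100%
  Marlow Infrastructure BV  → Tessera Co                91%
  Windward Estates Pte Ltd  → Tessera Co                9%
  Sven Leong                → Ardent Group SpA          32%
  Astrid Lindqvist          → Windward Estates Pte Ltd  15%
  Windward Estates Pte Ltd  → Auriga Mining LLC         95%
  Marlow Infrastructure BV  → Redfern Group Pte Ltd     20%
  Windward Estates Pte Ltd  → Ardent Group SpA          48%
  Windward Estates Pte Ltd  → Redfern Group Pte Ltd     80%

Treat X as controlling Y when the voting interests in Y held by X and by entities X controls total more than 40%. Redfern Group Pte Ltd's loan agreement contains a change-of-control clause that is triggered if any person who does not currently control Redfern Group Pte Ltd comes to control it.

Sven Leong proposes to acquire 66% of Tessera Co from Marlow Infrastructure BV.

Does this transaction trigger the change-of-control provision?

No

The purchase adds only to Sven's holdings (Marlow's stake shrinks), so Sven is the only person who could newly come to control Redfern.
Sven holds 100% of Marlow, so Sven controls Marlow.
Sven holds 85% of Windward, so Sven controls Windward.
Marlow and Windward together hold 20% + 80% = 100% of Redfern, so Sven controls Redfern.
So Sven already controls Redfern before the transaction.
After the purchase, Sven holds 66% of Tessera directly, and Marlow's stake falls to 25%.
Sven controlled Redfern already, so this is not a new person acquiring control; every other person's position is unchanged or reduced.
No new person acquires control, so the clause is not triggered.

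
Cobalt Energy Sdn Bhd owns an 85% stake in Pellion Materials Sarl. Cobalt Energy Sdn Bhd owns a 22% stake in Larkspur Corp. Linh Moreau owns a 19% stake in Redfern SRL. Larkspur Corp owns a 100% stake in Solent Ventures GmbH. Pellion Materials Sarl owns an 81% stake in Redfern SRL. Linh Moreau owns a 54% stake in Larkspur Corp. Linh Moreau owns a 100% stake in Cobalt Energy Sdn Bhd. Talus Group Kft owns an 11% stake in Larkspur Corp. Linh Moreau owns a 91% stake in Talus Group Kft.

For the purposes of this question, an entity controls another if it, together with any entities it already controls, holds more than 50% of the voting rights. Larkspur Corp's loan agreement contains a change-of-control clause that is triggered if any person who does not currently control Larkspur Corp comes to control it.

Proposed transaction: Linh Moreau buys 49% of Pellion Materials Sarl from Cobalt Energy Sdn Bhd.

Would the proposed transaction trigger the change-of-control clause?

The purchase adds only to Linh's holdings (Cobalt's stake shrinks), so Linh is the only person who could newly come to control Larkspur.
Linh holds 100% of Cobalt, so Linh controls Cobalt.
Linh holds 91% of Talus, so Linh controls Talus.
Linh and Cobalt and Talus together hold 54% + 22% + 11% = 87% of Larkspur, so Linh controls Larkspur.
So Linh already controls Larkspur before the transaction.
After the purchase, Linh holds 49% of Pellion directly, and Cobalt's stake falls to 36%.
Linh controlled Larkspur already, so this is not a new person acquiring control; every other person's position is unchanged or reduced.
No new person acquires control, so the clause is not triggered.

No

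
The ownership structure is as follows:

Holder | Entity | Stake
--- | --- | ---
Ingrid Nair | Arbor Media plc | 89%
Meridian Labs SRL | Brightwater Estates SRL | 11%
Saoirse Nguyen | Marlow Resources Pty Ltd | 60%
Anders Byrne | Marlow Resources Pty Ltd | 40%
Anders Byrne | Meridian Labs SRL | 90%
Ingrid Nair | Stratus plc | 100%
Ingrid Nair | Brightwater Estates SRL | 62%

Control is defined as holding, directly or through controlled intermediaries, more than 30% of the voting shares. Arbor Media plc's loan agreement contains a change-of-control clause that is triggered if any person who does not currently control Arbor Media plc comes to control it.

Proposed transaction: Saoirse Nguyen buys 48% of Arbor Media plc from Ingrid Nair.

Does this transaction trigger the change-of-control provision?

The purchase adds only to Saoirse's holdings (Ingrid's stake shrinks), so Saoirse is the only person who could newly come to control Arbor.
Saoirse holds 60% of Marlow, so Saoirse controls Marlow.
Neither Saoirse nor any entity Saoirse controls holds any voting interest in Arbor.
So before the transaction, Saoirse does not control Arbor.
After the purchase, Saoirse holds 48% of Arbor directly, and Ingrid's stake falls to 41%.
Saoirse holds 48% of Arbor, so Saoirse controls Arbor.
Saoirse did not control Arbor before and does after, so the clause is triggered.

Yes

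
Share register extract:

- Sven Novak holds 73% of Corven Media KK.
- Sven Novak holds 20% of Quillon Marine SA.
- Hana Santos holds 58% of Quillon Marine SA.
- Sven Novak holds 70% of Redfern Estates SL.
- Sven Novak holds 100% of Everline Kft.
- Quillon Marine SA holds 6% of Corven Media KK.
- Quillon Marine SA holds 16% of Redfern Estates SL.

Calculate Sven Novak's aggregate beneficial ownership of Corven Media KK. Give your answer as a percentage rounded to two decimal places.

74.20%

Sven reaches Corven along 2 paths.
Via Quillon: 20% × 6% = 1.2%.
Direct stake: 73% = 73%.
Total: 1.2% + 73% = 74.2%.
Rounded: 74.20%.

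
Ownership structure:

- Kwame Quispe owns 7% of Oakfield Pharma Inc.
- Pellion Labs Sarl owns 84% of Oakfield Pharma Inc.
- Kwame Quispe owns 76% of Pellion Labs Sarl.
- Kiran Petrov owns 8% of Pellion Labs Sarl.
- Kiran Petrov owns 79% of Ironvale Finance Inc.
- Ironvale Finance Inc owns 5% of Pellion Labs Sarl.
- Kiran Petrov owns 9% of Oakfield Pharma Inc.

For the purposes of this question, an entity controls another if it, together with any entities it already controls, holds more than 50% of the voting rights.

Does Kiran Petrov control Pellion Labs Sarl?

No

Kiran holds 79% of Ironvale, so Kiran controls Ironvale.
In Pellion, Kiran's side holds only 5% + 8% = 13%, not > 50%.
So Kiran does not control Pellion.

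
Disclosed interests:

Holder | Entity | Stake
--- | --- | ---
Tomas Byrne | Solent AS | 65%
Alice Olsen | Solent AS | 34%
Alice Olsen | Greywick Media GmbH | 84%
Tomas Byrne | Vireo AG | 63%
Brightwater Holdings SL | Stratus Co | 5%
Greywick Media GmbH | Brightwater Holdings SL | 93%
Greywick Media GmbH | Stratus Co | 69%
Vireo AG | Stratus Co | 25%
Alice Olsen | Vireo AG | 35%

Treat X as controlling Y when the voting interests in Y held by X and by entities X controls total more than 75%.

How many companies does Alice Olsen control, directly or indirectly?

Alice holds 84% of Greywick, so Alice controls Greywick.
Greywick holds 93% of Brightwater, so Alice controls Brightwater.
No other company's threshold is met.
Alice controls 2 companies.

2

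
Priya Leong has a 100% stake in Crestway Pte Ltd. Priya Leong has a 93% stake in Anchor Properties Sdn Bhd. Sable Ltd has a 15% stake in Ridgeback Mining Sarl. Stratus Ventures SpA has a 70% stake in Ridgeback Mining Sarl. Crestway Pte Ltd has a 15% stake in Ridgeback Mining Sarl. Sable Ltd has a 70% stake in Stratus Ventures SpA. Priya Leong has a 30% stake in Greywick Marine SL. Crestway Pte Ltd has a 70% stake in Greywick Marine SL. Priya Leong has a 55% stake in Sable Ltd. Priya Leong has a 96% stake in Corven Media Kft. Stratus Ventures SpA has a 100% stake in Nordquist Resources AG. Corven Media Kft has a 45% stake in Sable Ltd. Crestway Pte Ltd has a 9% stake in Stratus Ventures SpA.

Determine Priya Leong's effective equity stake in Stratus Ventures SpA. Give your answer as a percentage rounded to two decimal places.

77.74%

Priya reaches Stratus along 3 paths.
Via Crestway: 100% × 9% = 9%.
Via Sable: 55% × 70% = 38.5%.
Via Corven → Sable: 96% × 45% × 70% = 30.24%.
Total: 9% + 38.5% + 30.24% = 77.74%.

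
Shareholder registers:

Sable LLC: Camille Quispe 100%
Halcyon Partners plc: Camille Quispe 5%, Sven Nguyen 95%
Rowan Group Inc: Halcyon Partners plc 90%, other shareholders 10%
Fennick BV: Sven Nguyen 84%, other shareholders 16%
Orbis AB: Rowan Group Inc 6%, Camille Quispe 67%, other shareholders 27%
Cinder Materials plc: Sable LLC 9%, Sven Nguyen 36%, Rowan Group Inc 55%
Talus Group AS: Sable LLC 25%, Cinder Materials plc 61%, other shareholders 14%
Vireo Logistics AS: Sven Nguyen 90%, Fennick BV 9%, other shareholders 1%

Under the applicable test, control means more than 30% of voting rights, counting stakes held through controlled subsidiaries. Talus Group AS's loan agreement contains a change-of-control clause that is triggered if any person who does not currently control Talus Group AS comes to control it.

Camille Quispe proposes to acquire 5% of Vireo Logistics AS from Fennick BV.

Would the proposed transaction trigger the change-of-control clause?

The purchase adds only to Camille's holdings (Fennick's stake shrinks), so Camille is the only person who could newly come to control Talus.
Camille holds 100% of Sable, so Camille controls Sable.
Camille holds 67% of Orbis, so Camille controls Orbis.
In Talus, Camille's side holds only 25%, not > 30%.
So before the transaction, Camille does not control Talus.
After the purchase, Camille holds 5% of Vireo directly, and Fennick's stake falls to 4%.
Camille's side now holds 5% of Vireo, not > 30%, so Camille still does not control Vireo.
After the transaction, Camille's side holds 25% of Talus, not > 30%, so Camille still does not control Talus.
No new person acquires control, so the clause is not triggered.

No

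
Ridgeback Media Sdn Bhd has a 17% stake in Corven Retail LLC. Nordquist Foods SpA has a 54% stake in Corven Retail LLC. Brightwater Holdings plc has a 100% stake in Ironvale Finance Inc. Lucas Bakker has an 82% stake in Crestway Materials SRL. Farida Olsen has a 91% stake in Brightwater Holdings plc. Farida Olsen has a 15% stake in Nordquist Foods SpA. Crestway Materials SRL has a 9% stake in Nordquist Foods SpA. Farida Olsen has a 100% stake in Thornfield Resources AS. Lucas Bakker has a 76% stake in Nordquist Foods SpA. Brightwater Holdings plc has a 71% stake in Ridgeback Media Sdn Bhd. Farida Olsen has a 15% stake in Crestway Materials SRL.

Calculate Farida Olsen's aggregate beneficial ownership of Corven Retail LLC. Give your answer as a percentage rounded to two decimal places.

Farida reaches Corven along 3 paths.
Via Brightwater → Ridgeback: 91% × 71% × 17% = 10.9837%.
Via Nordquist: 15% × 54% = 8.1%.
Via Crestway → Nordquist: 15% × 9% × 54% = 0.729%.
Total: 10.9837% + 8.1% + 0.729% = 19.8127%.
Rounded: 19.81%.

19.81%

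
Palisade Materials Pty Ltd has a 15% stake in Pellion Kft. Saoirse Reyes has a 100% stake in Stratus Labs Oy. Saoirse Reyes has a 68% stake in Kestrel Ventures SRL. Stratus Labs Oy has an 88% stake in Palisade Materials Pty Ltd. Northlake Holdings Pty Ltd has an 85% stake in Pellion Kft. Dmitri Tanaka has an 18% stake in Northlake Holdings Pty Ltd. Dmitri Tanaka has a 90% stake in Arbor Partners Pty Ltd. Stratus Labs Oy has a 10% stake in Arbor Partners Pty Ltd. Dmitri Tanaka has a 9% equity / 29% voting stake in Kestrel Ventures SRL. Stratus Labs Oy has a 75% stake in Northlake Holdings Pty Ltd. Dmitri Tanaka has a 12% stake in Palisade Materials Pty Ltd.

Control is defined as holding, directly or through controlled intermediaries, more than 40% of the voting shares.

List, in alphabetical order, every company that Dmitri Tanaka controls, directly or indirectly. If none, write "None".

Dmitri holds 90% of Arbor, so Dmitri controls Arbor.
No other company's threshold is met.

Arbor Partners Pty Ltd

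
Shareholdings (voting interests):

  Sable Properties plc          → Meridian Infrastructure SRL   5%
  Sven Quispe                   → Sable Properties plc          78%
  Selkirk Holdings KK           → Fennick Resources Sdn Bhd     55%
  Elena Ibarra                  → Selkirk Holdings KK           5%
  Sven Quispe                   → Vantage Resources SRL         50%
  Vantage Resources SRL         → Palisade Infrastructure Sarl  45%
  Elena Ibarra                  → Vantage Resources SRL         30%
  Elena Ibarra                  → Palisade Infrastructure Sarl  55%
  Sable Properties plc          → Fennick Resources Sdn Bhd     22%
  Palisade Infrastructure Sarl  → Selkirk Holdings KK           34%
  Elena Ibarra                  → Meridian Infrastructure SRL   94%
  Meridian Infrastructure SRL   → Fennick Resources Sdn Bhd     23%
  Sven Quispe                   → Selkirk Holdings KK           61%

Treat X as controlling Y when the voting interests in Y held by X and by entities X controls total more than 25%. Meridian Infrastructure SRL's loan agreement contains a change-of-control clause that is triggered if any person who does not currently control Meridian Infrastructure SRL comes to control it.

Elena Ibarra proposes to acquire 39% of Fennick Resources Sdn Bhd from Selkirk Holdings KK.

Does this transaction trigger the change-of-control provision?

The purchase adds only to Elena's holdings (Selkirk's stake shrinks), so Elena is the only person who could newly come to control Meridian.
Elena holds 94% of Meridian, so Elena controls Meridian.
So Elena already controls Meridian before the transaction.
After the purchase, Elena holds 39% of Fennick directly, and Selkirk's stake falls to 16%.
Elena controlled Meridian already, so this is not a new person acquiring control; every other person's position is unchanged or reduced.
No new person acquires control, so the clause is not triggered.

No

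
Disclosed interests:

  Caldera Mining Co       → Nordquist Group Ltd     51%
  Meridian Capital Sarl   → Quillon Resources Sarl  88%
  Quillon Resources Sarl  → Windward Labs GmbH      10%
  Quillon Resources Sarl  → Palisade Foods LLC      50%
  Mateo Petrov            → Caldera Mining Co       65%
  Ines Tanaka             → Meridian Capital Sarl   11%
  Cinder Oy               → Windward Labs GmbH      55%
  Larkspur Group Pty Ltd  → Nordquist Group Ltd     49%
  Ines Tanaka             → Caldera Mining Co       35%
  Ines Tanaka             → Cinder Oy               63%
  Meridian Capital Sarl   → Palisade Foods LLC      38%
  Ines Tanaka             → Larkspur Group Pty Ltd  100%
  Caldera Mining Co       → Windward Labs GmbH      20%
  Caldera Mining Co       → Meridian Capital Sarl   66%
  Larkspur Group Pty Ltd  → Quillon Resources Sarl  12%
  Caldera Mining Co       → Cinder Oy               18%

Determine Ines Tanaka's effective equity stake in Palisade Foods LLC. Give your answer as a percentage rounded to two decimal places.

33.96%

Ines reaches Palisade along 5 paths.
Via Larkspur → Quillon: 100% × 12% × 50% = 6%.
Via Caldera → Meridian → Quillon: 35% × 66% × 88% × 50% = 10.164%.
Via Meridian → Quillon: 11% × 88% × 50% = 4.84%.
Via Caldera → Meridian: 35% × 66% × 38% = 8.778%.
Via Meridian: 11% × 38% = 4.18%.
Total: 6% + 10.164% + 4.84% + 8.778% + 4.18% = 33.962%.
Rounded: 33.96%.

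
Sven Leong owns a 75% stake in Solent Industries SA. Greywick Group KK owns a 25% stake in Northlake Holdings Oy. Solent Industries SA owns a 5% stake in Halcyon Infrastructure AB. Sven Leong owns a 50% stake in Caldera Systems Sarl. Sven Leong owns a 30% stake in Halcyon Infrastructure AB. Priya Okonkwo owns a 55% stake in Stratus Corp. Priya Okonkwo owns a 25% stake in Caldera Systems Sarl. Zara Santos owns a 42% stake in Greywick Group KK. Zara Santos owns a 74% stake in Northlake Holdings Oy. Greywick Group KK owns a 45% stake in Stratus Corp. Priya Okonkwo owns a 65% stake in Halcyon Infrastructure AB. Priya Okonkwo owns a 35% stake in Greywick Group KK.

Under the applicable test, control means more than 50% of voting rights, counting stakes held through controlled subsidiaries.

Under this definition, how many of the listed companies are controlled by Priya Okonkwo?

2

Priya holds 55% of Stratus, so Priya controls Stratus.
Priya holds 65% of Halcyon, so Priya controls Halcyon.
No other company's threshold is met.
Priya controls 2 companies.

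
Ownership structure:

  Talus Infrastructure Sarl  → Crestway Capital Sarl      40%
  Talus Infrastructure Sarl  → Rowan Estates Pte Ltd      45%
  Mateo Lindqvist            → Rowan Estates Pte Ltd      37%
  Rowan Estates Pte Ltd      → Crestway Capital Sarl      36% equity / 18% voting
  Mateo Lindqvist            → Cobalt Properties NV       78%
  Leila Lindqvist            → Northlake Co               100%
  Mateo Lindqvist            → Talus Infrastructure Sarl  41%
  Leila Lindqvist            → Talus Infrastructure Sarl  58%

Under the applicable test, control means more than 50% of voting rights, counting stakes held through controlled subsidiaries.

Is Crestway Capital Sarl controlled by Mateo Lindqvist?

Mateo holds 78% of Cobalt, so Mateo controls Cobalt.
Neither Mateo nor any entity Mateo controls holds any voting interest in Crestway.
So Mateo does not control Crestway.

No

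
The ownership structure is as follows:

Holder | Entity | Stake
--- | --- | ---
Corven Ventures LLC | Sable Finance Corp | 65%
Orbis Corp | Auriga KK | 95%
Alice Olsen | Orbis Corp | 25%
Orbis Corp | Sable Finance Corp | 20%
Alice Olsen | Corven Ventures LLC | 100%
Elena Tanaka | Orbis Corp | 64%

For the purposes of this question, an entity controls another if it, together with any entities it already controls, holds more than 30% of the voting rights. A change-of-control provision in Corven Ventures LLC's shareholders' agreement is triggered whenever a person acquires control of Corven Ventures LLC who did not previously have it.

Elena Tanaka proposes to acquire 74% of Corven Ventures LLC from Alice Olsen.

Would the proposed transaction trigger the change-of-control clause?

The purchase adds only to Elena's holdings (Alice's stake shrinks), so Elena is the only person who could newly come to control Corven.
Elena holds 64% of Orbis, so Elena controls Orbis.
Orbis holds 95% of Auriga, so Elena controls Auriga.
Neither Elena nor any entity Elena controls holds any voting interest in Corven.
So before the transaction, Elena does not control Corven.
After the purchase, Elena holds 74% of Corven directly, and Alice's stake falls to 26%.
Elena holds 74% of Corven, so Elena controls Corven.
Elena did not control Corven before and does after, so the clause is triggered.

Yes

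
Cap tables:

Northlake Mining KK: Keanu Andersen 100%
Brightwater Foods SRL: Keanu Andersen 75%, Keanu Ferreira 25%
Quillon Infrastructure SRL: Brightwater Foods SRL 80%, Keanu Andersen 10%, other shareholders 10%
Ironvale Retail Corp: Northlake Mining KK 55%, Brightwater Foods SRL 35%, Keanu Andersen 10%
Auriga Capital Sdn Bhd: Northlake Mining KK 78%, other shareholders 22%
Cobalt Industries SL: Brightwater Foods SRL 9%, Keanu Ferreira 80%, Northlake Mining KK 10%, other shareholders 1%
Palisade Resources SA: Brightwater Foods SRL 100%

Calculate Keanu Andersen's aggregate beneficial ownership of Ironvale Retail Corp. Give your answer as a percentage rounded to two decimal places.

91.25%

Keanu Andersen reaches Ironvale along 3 paths.
Via Northlake: 100% × 55% = 55%.
Via Brightwater: 75% × 35% = 26.25%.
Direct stake: 10% = 10%.
Total: 55% + 26.25% + 10% = 91.25%.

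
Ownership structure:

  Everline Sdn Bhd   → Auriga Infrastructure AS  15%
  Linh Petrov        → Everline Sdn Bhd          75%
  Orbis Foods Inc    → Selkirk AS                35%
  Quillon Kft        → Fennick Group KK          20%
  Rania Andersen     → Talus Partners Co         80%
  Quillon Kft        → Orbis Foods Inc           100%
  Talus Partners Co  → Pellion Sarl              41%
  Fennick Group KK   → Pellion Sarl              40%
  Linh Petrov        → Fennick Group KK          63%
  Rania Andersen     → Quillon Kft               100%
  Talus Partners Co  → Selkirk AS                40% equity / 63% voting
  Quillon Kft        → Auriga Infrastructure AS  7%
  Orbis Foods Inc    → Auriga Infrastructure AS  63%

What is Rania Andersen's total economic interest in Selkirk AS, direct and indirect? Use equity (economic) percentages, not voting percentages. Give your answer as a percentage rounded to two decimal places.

67.00%

Rania reaches Selkirk along 2 paths.
Via Quillon → Orbis: 100% × 100% × 35% = 35%.
Via Talus: 80% × 40% = 32%.
Total: 35% + 32% = 67%.
Rounded: 67.00%.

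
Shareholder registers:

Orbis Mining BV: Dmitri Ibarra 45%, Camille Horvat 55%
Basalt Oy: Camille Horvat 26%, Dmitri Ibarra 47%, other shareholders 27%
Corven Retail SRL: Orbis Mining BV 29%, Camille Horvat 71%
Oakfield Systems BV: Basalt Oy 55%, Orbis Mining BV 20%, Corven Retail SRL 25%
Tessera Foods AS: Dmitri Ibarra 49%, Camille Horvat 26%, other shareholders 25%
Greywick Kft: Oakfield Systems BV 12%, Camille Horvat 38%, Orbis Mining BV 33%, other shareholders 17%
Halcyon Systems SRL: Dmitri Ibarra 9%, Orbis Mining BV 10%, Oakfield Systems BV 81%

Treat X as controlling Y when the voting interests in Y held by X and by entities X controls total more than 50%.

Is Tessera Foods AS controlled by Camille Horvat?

Camille holds 55% of Orbis, so Camille controls Orbis.
Orbis and Camille together hold 29% + 71% = 100% of Corven, so Camille controls Corven.
Camille and Orbis together hold 38% + 33% = 71% of Greywick, so Camille controls Greywick.
In Tessera, Camille's side holds only 26%, not > 50%.
So Camille does not control Tessera.

No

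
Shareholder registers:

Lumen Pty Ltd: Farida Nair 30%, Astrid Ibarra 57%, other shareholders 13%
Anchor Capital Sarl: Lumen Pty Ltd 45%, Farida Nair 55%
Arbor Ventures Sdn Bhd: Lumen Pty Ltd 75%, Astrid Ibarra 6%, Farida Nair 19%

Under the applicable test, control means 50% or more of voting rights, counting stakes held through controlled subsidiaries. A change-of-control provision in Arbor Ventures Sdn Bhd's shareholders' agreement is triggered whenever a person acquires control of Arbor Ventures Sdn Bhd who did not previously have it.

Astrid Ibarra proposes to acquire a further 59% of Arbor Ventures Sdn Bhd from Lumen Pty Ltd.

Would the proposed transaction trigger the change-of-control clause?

No

The purchase adds only to Astrid's holdings (Lumen's stake shrinks), so Astrid is the only person who could newly come to control Arbor.
Astrid holds 57% of Lumen, so Astrid controls Lumen.
Lumen and Astrid together hold 75% + 6% = 81% of Arbor, so Astrid controls Arbor.
So Astrid already controls Arbor before the transaction.
After the purchase, Astrid's direct stake in Arbor rises to 6% + 59% = 65%, and Lumen's stake falls to 16%.
Astrid controlled Arbor already, so this is not a new person acquiring control; every other person's position is unchanged or reduced.
No new person acquires control, so the clause is not triggered.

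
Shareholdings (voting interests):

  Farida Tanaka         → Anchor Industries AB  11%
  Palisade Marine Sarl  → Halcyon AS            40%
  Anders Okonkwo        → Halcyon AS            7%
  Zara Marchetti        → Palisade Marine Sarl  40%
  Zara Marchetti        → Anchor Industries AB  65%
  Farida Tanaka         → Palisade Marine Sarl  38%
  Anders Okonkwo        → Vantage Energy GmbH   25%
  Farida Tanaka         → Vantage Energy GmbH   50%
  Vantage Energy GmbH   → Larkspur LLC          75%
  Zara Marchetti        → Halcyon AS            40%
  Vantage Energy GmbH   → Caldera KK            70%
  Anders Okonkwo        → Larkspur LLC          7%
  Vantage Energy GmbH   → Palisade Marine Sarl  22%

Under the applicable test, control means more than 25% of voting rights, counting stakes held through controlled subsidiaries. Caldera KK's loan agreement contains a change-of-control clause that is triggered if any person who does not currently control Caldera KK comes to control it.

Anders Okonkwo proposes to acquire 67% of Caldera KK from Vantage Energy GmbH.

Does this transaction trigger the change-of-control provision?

The purchase adds only to Anders's holdings (Vantage's stake shrinks), so Anders is the only person who could newly come to control Caldera.
Anders's largest direct stake is 25% in Vantage, which does not meet the threshold, so Anders controls no company.
Neither Anders nor any entity Anders controls holds any voting interest in Caldera.
So before the transaction, Anders does not control Caldera.
After the purchase, Anders holds 67% of Caldera directly, and Vantage's stake falls to 3%.
Anders holds 67% of Caldera, so Anders controls Caldera.
Anders did not control Caldera before and does after, so the clause is triggered.

Yes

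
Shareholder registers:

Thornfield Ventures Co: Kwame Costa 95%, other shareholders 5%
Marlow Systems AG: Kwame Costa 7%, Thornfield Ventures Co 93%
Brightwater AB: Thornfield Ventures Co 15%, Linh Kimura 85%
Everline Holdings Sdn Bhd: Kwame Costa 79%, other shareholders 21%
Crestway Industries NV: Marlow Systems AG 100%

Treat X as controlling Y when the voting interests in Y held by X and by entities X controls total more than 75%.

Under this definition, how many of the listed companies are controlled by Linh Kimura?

1

Linh holds 85% of Brightwater, so Linh controls Brightwater.
No other company's threshold is met.
Linh controls 1 company.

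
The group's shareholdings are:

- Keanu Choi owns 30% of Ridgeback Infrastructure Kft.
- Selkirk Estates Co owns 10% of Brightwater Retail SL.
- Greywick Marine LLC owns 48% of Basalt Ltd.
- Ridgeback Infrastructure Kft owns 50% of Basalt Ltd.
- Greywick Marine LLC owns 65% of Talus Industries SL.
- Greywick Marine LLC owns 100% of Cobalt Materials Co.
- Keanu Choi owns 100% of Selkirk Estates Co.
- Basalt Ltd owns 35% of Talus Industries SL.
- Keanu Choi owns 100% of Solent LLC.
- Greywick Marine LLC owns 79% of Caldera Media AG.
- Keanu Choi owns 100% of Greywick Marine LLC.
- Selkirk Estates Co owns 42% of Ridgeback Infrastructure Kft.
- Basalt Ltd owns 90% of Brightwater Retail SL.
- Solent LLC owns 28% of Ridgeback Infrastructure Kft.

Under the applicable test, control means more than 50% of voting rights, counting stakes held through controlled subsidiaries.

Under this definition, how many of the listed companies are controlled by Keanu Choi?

9

Keanu holds 100% of Selkirk, so Keanu controls Selkirk.
Keanu holds 100% of Solent, so Keanu controls Solent.
Keanu holds 100% of Greywick, so Keanu controls Greywick.
Keanu and Selkirk and Solent together hold 30% + 42% + 28% = 100% of Ridgeback, so Keanu controls Ridgeback.
Greywick holds 100% of Cobalt, so Keanu controls Cobalt.
Ridgeback and Greywick together hold 50% + 48% = 98% of Basalt, so Keanu controls Basalt.
Basalt and Selkirk together hold 90% + 10% = 100% of Brightwater, so Keanu controls Brightwater.
Basalt and Greywick together hold 35% + 65% = 100% of Talus, so Keanu controls Talus.
Greywick holds 79% of Caldera, so Keanu controls Caldera.
Keanu controls 9 companies.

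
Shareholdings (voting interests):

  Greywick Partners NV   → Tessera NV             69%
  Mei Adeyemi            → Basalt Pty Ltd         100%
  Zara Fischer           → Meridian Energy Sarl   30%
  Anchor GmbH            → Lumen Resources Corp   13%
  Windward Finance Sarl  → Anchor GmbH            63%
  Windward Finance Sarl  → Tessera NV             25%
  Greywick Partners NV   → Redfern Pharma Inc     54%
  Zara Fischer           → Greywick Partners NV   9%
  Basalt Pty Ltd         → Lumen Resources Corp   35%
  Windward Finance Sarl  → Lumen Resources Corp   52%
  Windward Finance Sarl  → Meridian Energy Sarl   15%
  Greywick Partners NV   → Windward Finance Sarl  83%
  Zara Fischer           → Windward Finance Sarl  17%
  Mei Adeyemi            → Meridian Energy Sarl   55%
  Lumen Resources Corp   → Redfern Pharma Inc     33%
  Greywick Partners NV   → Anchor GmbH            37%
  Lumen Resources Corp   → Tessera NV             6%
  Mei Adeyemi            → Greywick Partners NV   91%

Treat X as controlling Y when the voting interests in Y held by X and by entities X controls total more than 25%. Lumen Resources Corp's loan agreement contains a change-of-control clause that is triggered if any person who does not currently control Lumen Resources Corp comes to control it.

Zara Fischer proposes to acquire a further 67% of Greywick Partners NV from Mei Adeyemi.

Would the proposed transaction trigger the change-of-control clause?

The purchase adds only to Zara's holdings (Mei's stake shrinks), so Zara is the only person who could newly come to control Lumen.
Zara holds 30% of Meridian, so Zara controls Meridian.
Neither Zara nor any entity Zara controls holds any voting interest in Lumen.
So before the transaction, Zara does not control Lumen.
After the purchase, Zara's direct stake in Greywick rises to 9% + 67% = 76%, and Mei's stake falls to 24%.
Zara holds 76% of Greywick, so Zara controls Greywick.
Greywick and Zara together hold 83% + 17% = 100% of Windward, so Zara controls Windward.
Windward and Greywick together hold 63% + 37% = 100% of Anchor, so Zara controls Anchor.
Anchor and Windward together hold 13% + 52% = 65% of Lumen, so Zara controls Lumen.
Zara did not control Lumen before and does after, so the clause is triggered.

Yes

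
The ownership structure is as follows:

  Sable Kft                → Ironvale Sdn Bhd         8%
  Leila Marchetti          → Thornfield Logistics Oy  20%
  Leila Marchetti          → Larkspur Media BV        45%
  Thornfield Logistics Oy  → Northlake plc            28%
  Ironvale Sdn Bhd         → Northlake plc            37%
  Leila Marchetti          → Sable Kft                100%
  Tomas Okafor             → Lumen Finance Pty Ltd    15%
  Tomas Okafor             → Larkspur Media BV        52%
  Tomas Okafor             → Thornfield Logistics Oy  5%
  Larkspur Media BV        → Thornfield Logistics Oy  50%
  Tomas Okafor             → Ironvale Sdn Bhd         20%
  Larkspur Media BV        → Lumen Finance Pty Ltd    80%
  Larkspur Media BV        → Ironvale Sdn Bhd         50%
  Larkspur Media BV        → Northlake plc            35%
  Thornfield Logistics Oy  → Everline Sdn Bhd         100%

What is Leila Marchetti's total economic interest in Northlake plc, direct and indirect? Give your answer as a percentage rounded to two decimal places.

Leila reaches Northlake along 5 paths.
Via Larkspur: 45% × 35% = 15.75%.
Via Sable → Ironvale: 100% × 8% × 37% = 2.96%.
Via Larkspur → Ironvale: 45% × 50% × 37% = 8.325%.
Via Larkspur → Thornfield: 45% × 50% × 28% = 6.3%.
Via Thornfield: 20% × 28% = 5.6%.
Total: 15.75% + 2.96% + 8.325% + 6.3% + 5.6% = 38.935%.
Rounded: 38.94%.

38.94%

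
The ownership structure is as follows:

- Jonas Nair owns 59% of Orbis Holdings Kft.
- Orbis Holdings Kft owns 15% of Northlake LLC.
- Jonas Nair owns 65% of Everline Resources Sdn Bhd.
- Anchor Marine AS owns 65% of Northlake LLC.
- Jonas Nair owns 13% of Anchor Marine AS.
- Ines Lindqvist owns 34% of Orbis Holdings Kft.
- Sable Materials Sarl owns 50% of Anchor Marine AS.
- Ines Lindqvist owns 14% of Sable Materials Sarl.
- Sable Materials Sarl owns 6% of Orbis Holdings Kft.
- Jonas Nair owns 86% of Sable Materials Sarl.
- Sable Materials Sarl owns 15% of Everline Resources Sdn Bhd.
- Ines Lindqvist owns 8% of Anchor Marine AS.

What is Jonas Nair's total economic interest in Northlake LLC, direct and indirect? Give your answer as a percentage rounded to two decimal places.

Jonas reaches Northlake along 4 paths.
Via Orbis: 59% × 15% = 8.85%.
Via Sable → Orbis: 86% × 6% × 15% = 0.774%.
Via Anchor: 13% × 65% = 8.45%.
Via Sable → Anchor: 86% × 50% × 65% = 27.95%.
Total: 8.85% + 0.774% + 8.45% + 27.95% = 46.024%.
Rounded: 46.02%.

46.02%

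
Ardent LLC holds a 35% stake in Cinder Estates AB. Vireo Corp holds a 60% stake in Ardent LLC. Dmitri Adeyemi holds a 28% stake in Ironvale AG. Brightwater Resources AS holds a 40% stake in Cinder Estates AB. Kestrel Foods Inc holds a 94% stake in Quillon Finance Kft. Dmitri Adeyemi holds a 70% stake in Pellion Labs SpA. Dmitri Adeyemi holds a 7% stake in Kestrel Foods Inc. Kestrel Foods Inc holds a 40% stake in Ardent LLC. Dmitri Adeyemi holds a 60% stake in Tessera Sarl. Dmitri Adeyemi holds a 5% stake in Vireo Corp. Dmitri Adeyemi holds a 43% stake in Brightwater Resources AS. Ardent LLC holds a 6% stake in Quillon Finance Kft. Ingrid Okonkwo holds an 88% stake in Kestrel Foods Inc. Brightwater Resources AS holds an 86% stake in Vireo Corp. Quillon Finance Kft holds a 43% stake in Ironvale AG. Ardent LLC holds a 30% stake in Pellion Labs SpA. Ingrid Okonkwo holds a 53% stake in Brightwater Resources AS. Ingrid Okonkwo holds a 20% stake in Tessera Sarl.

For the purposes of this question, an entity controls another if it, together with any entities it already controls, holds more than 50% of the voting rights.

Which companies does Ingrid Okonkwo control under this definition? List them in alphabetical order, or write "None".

Ardent LLC, Brightwater Resources AS, Cinder Estates AB, Kestrel Foods Inc, Quillon Finance Kft, Vireo Corp

Ingrid holds 53% of Brightwater, so Ingrid controls Brightwater.
Brightwater holds 86% of Vireo, so Ingrid controls Vireo.
Ingrid holds 88% of Kestrel, so Ingrid controls Kestrel.
Vireo and Kestrel together hold 60% + 40% = 100% of Ardent, so Ingrid controls Ardent.
Kestrel and Ardent together hold 94% + 6% = 100% of Quillon, so Ingrid controls Quillon.
Ardent and Brightwater together hold 35% + 40% = 75% of Cinder, so Ingrid controls Cinder.
No other company's threshold is met.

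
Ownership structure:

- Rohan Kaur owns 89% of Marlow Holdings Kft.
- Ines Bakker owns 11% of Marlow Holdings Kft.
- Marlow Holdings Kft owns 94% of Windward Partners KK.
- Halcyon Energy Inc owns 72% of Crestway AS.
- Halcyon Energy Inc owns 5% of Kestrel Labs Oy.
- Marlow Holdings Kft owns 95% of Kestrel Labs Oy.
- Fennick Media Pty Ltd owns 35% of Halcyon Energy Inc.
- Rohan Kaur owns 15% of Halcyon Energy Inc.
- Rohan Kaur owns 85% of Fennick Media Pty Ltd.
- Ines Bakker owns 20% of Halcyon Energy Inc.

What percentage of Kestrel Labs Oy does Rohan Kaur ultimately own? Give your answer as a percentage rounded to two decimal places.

86.79%

Rohan reaches Kestrel along 3 paths.
Via Marlow: 89% × 95% = 84.55%.
Via Fennick → Halcyon: 85% × 35% × 5% = 1.4875%.
Via Halcyon: 15% × 5% = 0.75%.
Total: 84.55% + 1.4875% + 0.75% = 86.7875%.
Rounded: 86.79%.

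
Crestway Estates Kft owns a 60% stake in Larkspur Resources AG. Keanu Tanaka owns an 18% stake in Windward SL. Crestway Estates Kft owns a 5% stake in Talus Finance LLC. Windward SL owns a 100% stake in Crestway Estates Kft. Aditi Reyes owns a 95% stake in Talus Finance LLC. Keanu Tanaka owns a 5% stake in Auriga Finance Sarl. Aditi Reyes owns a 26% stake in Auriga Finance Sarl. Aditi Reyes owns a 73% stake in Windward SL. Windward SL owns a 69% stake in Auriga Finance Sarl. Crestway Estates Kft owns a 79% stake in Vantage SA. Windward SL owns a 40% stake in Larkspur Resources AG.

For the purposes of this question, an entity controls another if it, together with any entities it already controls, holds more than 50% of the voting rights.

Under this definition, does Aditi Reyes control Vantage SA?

Aditi holds 73% of Windward, so Aditi controls Windward.
Windward holds 100% of Crestway, so Aditi controls Crestway.
Crestway holds 79% of Vantage, so Aditi controls Vantage.

Yes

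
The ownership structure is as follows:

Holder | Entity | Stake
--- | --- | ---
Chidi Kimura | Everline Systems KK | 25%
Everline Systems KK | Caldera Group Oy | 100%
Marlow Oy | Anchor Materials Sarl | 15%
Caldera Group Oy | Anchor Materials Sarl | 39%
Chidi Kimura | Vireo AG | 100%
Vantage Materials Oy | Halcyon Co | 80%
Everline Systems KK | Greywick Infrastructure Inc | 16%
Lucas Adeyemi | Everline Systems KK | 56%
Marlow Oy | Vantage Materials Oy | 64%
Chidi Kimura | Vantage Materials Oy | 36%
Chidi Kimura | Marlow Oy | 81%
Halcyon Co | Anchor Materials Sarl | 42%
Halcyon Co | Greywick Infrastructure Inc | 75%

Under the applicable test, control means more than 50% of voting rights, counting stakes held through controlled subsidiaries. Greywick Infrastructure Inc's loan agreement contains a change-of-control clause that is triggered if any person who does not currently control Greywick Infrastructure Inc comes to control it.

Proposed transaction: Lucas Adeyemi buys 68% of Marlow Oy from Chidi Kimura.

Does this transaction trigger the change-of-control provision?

The purchase adds only to Lucas's holdings (Chidi's stake shrinks), so Lucas is the only person who could newly come to control Greywick.
Lucas holds 56% of Everline, so Lucas controls Everline.
Everline holds 100% of Caldera, so Lucas controls Caldera.
In Greywick, Lucas's side holds only 16%, not > 50%.
So before the transaction, Lucas does not control Greywick.
After the purchase, Lucas holds 68% of Marlow directly, and Chidi's stake falls to 13%.
Lucas holds 68% of Marlow, so Lucas controls Marlow.
Marlow holds 64% of Vantage, so Lucas controls Vantage.
Vantage holds 80% of Halcyon, so Lucas controls Halcyon.
Halcyon and Everline together hold 75% + 16% = 91% of Greywick, so Lucas controls Greywick.
Lucas did not control Greywick before and does after, so the clause is triggered.

Yes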